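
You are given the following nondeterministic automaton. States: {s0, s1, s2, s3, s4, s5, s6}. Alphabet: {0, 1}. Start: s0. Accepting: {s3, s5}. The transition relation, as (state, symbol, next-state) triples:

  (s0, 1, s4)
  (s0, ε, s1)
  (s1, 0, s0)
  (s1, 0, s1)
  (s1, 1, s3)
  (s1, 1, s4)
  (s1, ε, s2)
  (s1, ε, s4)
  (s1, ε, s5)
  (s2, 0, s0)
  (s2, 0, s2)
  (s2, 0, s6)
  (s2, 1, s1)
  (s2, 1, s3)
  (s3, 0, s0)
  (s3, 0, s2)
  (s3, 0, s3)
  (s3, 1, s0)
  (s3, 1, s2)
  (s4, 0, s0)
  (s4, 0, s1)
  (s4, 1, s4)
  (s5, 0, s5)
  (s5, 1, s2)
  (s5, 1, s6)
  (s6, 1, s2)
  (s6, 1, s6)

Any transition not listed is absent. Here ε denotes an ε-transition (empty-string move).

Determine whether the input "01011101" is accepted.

Start: ε-closure({s0}) = {s0, s1, s2, s4, s5}.
Read '0': s0→∅, s1→{s0, s1}, s2→{s0, s2, s6}, s4→{s0, s1}, s5→{s5}; union {s0, s1, s2, s5, s6}; ε-closure = {s0, s1, s2, s4, s5, s6}.
Read '1': s0→{s4}, s1→{s3, s4}, s2→{s1, s3}, s4→{s4}, s5→{s2, s6}, s6→{s2, s6}; union {s1, s2, s3, s4, s6}; ε-closure = {s1, s2, s3, s4, s5, s6}.
Read '0': s1→{s0, s1}, s2→{s0, s2, s6}, s3→{s0, s2, s3}, s4→{s0, s1}, s5→{s5}, s6→∅; union {s0, s1, s2, s3, s5, s6}; ε-closure = {s0, s1, s2, s3, s4, s5, s6}.
Read '1': s0→{s4}, s1→{s3, s4}, s2→{s1, s3}, s3→{s0, s2}, s4→{s4}, s5→{s2, s6}, s6→{s2, s6}; union {s0, s1, s2, s3, s4, s6}; ε-closure = {s0, s1, s2, s3, s4, s5, s6}.
Read '1': s0→{s4}, s1→{s3, s4}, s2→{s1, s3}, s3→{s0, s2}, s4→{s4}, s5→{s2, s6}, s6→{s2, s6}; union {s0, s1, s2, s3, s4, s6}; ε-closure = {s0, s1, s2, s3, s4, s5, s6}.
Read '1': s0→{s4}, s1→{s3, s4}, s2→{s1, s3}, s3→{s0, s2}, s4→{s4}, s5→{s2, s6}, s6→{s2, s6}; union {s0, s1, s2, s3, s4, s6}; ε-closure = {s0, s1, s2, s3, s4, s5, s6}.
Read '0': s0→∅, s1→{s0, s1}, s2→{s0, s2, s6}, s3→{s0, s2, s3}, s4→{s0, s1}, s5→{s5}, s6→∅; union {s0, s1, s2, s3, s5, s6}; ε-closure = {s0, s1, s2, s3, s4, s5, s6}.
Read '1': s0→{s4}, s1→{s3, s4}, s2→{s1, s3}, s3→{s0, s2}, s4→{s4}, s5→{s2, s6}, s6→{s2, s6}; union {s0, s1, s2, s3, s4, s6}; ε-closure = {s0, s1, s2, s3, s4, s5, s6}.
The final set {s0, s1, s2, s3, s4, s5, s6} contains the accepting states s3, s5.

Yes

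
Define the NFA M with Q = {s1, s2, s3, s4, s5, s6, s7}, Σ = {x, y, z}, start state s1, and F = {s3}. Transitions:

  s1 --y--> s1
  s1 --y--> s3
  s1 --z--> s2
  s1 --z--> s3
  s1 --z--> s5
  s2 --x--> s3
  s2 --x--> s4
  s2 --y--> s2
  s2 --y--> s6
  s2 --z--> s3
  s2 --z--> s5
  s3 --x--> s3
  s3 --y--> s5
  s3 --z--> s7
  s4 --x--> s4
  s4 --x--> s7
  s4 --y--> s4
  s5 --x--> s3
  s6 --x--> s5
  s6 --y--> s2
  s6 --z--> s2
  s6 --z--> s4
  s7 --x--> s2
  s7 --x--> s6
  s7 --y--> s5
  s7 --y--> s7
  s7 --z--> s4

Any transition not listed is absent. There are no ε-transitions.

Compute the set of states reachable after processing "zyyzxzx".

{s2, s4, s6, s7}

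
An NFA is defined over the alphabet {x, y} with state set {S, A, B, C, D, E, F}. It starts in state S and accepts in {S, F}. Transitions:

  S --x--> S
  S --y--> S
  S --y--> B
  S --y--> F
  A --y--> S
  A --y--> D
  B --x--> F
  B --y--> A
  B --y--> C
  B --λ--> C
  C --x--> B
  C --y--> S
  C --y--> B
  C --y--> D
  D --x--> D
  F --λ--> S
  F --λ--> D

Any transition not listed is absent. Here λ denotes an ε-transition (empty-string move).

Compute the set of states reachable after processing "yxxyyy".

Start in {S}.
Read 'y': {S} → {S, B, C, D, F}.
Read 'x': {S, B, C, D, F} → {S, B, C, D, F}.
Read 'x': {S, B, C, D, F} → {S, B, C, D, F}.
Read 'y': {S, B, C, D, F} → {S, A, B, C, D, F}.
Read 'y': {S, A, B, C, D, F} → {S, A, B, C, D, F}.
Read 'y': {S, A, B, C, D, F} → {S, A, B, C, D, F}.

{S, A, B, C, D, F}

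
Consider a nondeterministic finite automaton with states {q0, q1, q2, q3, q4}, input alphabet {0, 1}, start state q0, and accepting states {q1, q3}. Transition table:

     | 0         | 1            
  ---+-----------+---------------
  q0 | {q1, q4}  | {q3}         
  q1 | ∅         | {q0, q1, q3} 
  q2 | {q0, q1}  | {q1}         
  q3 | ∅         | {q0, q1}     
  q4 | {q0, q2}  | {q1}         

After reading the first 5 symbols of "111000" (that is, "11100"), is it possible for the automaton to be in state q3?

No

Start in {q0}.
Read '1': {q0} → {q3}.
Read '1': {q3} → {q0, q1}.
Read '1': {q0, q1} → {q0, q1, q3}.
Read '0': {q0, q1, q3} → {q1, q4}.
Read '0': {q1, q4} → {q0, q2}.
State q3 is not in {q0, q2}.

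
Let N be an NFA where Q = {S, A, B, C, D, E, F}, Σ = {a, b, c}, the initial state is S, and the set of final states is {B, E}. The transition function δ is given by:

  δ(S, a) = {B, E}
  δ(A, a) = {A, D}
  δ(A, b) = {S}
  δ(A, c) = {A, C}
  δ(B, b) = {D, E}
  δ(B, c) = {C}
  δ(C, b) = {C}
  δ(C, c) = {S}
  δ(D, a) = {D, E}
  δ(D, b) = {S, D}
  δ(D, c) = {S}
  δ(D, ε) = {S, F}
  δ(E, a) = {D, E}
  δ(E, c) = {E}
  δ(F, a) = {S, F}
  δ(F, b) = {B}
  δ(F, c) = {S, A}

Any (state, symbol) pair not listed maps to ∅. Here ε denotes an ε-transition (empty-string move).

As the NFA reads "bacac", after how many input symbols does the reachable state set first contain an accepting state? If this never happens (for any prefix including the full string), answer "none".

none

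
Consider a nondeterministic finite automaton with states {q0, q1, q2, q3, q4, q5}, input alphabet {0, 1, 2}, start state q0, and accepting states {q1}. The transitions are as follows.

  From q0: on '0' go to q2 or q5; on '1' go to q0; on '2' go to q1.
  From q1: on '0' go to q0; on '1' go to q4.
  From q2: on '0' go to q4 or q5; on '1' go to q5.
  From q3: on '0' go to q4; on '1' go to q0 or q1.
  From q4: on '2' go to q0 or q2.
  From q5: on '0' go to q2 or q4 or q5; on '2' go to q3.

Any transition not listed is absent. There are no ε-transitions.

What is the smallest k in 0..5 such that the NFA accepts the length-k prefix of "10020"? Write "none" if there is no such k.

Start in {q0}.
Read '1': {q0} → {q0}.
Read '0': {q0} → {q2, q5}.
Read '0': {q2, q5} → {q2, q4, q5}.
Read '2': {q2, q4, q5} → {q0, q2, q3}.
Read '0': {q0, q2, q3} → {q2, q4, q5}.
No reachable set along the way intersects F.

none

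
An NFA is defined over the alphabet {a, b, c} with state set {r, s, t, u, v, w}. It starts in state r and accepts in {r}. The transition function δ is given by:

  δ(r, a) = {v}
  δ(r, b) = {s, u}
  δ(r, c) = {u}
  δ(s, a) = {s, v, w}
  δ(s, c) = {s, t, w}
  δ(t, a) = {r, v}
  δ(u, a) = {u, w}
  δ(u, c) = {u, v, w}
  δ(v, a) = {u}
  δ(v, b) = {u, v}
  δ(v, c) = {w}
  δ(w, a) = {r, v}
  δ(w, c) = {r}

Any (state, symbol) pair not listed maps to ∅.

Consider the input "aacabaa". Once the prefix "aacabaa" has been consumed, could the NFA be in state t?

No

Start in {r}.
Read 'a': {r} → {v}.
Read 'a': {v} → {u}.
Read 'c': {u} → {u, v, w}.
Read 'a': {u, v, w} → {r, u, v, w}.
Read 'b': {r, u, v, w} → {s, u, v}.
Read 'a': {s, u, v} → {s, u, v, w}.
Read 'a': {s, u, v, w} → {r, s, u, v, w}.
State t is not in {r, s, u, v, w}.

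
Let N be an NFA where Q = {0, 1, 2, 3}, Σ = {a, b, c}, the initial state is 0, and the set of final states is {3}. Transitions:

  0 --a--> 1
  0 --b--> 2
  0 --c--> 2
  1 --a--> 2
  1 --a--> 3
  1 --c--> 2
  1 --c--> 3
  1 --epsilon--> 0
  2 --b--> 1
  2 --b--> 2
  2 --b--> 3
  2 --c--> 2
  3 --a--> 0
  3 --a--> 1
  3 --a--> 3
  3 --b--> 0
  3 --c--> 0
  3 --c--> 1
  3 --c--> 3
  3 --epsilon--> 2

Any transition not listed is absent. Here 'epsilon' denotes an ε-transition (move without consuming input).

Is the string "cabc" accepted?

No

Start in {0}.
Read 'c': 0→{2}; now {2}.
Read 'a': 2→∅; now ∅.
The set is empty and remains empty for the remaining 2 symbols.
The final set ∅ contains no accepting state.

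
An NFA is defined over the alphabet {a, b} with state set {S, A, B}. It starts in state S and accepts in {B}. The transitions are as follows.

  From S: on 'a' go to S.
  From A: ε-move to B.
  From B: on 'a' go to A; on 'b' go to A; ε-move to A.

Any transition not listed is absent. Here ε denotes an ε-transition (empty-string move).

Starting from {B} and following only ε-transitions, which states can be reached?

Begin with {B}.
ε-move B → A; add A.

{A, B}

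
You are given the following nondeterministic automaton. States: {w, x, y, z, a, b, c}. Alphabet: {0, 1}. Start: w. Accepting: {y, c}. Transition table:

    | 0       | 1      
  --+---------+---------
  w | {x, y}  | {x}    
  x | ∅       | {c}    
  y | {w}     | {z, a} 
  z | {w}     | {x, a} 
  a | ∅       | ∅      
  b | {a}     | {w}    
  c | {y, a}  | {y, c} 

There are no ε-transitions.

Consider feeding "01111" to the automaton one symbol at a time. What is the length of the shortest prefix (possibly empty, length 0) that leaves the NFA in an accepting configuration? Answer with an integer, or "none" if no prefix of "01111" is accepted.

1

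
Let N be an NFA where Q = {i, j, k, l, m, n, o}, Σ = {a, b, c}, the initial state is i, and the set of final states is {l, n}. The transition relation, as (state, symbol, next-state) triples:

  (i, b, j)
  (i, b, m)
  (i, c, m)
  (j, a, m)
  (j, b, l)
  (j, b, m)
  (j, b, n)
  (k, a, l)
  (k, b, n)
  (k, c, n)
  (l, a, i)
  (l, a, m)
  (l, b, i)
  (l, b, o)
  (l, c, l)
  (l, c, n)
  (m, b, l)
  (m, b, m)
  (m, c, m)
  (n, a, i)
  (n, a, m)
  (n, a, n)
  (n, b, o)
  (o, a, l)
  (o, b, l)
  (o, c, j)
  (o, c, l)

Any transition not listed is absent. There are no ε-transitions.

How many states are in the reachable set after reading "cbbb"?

5

Start in {i}.
Read 'c': {i} → {m}.
Read 'b': {m} → {l, m}.
Read 'b': {l, m} → {i, l, m, o}.
Read 'b': {i, l, m, o} → {i, j, l, m, o}.
That set has 5 states.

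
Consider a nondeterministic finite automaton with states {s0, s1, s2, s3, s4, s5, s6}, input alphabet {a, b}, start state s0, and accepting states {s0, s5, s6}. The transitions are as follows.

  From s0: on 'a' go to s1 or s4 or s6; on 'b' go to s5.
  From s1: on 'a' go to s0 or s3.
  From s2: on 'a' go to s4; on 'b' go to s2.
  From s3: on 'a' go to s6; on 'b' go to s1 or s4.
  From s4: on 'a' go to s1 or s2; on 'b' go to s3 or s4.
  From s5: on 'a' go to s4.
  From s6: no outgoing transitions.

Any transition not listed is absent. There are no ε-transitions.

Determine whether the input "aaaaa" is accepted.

Yes

Start in {s0}.
Read 'a': {s0} → {s1, s4, s6}.
Read 'a': {s1, s4, s6} → {s0, s1, s2, s3}.
Read 'a': {s0, s1, s2, s3} → {s0, s1, s3, s4, s6}.
Read 'a': {s0, s1, s3, s4, s6} → {s0, s1, s2, s3, s4, s6}.
Read 'a': {s0, s1, s2, s3, s4, s6} → {s0, s1, s2, s3, s4, s6}.
The final set {s0, s1, s2, s3, s4, s6} contains the accepting states s0, s6.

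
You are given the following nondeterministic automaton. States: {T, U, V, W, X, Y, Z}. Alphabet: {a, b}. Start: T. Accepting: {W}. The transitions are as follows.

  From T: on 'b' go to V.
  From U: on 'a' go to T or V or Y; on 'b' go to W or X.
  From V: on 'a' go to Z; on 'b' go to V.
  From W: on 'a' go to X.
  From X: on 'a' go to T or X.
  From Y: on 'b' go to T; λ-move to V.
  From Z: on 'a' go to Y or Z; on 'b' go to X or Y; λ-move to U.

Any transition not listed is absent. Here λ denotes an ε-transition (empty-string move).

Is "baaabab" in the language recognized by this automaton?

Yes

Start in {T}.
Read 'b': T→{V}; now {V}.
Read 'a': V→{Z}; union {Z}; ε-closure = {U, Z}.
Read 'a': U→{T, V, Y}, Z→{Y, Z}; union {T, V, Y, Z}; ε-closure = {T, U, V, Y, Z}.
Read 'a': T→∅, U→{T, V, Y}, V→{Z}, Y→∅, Z→{Y, Z}; union {T, V, Y, Z}; ε-closure = {T, U, V, Y, Z}.
Read 'b': T→{V}, U→{W, X}, V→{V}, Y→{T}, Z→{X, Y}; now {T, V, W, X, Y}.
Read 'a': T→∅, V→{Z}, W→{X}, X→{T, X}, Y→∅; union {T, X, Z}; ε-closure = {T, U, X, Z}.
Read 'b': T→{V}, U→{W, X}, X→∅, Z→{X, Y}; now {V, W, X, Y}.
The final set {V, W, X, Y} contains the accepting state W.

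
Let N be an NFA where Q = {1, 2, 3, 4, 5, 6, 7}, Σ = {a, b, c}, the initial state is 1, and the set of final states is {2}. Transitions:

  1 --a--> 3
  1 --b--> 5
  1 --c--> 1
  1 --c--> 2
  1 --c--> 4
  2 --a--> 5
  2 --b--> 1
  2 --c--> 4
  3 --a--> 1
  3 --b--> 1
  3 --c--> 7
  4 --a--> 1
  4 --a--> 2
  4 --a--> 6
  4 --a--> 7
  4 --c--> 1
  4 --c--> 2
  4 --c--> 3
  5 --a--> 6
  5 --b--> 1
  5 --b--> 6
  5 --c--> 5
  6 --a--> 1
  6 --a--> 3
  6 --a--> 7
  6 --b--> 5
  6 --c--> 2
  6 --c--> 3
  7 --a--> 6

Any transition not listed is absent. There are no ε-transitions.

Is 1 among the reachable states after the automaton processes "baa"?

Yes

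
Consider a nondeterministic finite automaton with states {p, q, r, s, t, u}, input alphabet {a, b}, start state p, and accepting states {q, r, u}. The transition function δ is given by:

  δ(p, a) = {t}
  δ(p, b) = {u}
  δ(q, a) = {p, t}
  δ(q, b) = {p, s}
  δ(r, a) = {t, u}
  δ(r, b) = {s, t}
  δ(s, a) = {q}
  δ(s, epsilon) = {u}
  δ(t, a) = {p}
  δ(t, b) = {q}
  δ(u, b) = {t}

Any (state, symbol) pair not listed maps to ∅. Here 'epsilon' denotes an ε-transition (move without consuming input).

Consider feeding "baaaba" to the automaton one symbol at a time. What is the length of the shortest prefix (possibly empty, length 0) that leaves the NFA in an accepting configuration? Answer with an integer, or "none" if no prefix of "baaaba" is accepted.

1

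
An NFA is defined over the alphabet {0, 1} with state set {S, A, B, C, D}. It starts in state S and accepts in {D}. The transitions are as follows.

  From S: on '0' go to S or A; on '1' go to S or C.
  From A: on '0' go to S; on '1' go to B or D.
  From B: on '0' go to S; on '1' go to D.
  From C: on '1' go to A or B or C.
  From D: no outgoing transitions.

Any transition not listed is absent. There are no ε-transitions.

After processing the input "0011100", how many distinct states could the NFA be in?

2

Start in {S}.
Read '0': S→{S, A}; now {S, A}.
Read '0': S→{S, A}, A→{S}; now {S, A}.
Read '1': S→{S, C}, A→{B, D}; now {S, B, C, D}.
Read '1': S→{S, C}, B→{D}, C→{A, B, C}, D→∅; now {S, A, B, C, D}.
Read '1': S→{S, C}, A→{B, D}, B→{D}, C→{A, B, C}, D→∅; now {S, A, B, C, D}.
Read '0': S→{S, A}, A→{S}, B→{S}, C→∅, D→∅; now {S, A}.
Read '0': S→{S, A}, A→{S}; now {S, A}.
That set has 2 states.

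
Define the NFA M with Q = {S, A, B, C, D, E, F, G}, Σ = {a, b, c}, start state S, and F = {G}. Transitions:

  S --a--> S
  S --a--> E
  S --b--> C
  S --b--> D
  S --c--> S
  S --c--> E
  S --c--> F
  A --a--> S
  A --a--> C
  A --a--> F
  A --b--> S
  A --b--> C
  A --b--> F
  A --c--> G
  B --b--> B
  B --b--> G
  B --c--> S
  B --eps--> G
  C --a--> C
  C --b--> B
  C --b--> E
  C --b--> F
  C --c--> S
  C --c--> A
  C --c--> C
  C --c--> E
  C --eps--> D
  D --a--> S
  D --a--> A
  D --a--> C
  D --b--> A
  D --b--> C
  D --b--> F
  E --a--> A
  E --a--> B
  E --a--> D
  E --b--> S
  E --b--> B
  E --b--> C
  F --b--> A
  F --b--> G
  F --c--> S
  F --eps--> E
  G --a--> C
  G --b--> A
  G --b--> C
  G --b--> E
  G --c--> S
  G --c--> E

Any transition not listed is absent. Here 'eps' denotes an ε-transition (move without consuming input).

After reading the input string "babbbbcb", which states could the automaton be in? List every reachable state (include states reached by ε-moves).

Start in {S}.
Read 'b': {S} → {C, D}.
Read 'a': {C, D} → {S, A, C, D}.
Read 'b': {S, A, C, D} → {S, A, B, C, D, E, F, G}.
Read 'b': {S, A, B, C, D, E, F, G} → {S, A, B, C, D, E, F, G}.
Read 'b': {S, A, B, C, D, E, F, G} → {S, A, B, C, D, E, F, G}.
Read 'b': {S, A, B, C, D, E, F, G} → {S, A, B, C, D, E, F, G}.
Read 'c': {S, A, B, C, D, E, F, G} → {S, A, C, D, E, F, G}.
Read 'b': {S, A, C, D, E, F, G} → {S, A, B, C, D, E, F, G}.

{S, A, B, C, D, E, F, G}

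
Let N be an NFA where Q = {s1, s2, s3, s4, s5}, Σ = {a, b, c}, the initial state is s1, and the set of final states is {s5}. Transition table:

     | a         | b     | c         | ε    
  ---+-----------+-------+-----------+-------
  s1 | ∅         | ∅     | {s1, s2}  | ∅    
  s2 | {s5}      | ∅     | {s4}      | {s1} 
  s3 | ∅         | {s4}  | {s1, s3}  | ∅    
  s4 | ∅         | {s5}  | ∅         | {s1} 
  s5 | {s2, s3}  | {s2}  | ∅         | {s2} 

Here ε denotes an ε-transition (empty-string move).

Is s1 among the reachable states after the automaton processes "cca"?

Yes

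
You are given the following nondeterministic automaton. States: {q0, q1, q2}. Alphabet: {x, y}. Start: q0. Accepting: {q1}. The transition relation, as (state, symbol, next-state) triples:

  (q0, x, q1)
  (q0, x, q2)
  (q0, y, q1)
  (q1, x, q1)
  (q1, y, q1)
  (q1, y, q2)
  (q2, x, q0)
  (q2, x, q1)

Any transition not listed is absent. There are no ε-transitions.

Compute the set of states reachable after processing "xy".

{q1, q2}

Start in {q0}.
Read 'x': {q0} → {q1, q2}.
Read 'y': {q1, q2} → {q1, q2}.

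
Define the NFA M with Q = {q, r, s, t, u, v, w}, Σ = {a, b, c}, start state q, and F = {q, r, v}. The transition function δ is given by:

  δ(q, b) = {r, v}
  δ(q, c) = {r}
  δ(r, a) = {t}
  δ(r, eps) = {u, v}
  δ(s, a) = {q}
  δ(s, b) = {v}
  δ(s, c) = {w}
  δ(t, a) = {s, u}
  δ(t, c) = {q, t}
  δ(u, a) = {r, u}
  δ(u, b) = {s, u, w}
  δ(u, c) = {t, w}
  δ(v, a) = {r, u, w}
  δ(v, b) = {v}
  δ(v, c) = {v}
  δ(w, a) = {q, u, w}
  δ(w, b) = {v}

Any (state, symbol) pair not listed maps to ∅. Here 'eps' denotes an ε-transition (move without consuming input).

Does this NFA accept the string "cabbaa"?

Yes

Start in {q}.
Read 'c': q→{r}; union {r}; ε-closure = {r, u, v}.
Read 'a': r→{t}, u→{r, u}, v→{r, u, w}; union {r, t, u, w}; ε-closure = {r, t, u, v, w}.
Read 'b': r→∅, t→∅, u→{s, u, w}, v→{v}, w→{v}; now {s, u, v, w}.
Read 'b': s→{v}, u→{s, u, w}, v→{v}, w→{v}; now {s, u, v, w}.
Read 'a': s→{q}, u→{r, u}, v→{r, u, w}, w→{q, u, w}; union {q, r, u, w}; ε-closure = {q, r, u, v, w}.
Read 'a': q→∅, r→{t}, u→{r, u}, v→{r, u, w}, w→{q, u, w}; union {q, r, t, u, w}; ε-closure = {q, r, t, u, v, w}.
The final set {q, r, t, u, v, w} contains the accepting states q, r, v.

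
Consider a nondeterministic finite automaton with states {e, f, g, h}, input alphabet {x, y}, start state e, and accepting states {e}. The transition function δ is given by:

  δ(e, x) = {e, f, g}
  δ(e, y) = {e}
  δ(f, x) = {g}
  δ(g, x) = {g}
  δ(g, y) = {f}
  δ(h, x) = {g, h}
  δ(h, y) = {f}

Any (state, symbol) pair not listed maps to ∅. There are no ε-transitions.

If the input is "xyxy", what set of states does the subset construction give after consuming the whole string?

Start in {e}.
Read 'x': e→{e, f, g}; now {e, f, g}.
Read 'y': e→{e}, f→∅, g→{f}; now {e, f}.
Read 'x': e→{e, f, g}, f→{g}; now {e, f, g}.
Read 'y': e→{e}, f→∅, g→{f}; now {e, f}.

{e, f}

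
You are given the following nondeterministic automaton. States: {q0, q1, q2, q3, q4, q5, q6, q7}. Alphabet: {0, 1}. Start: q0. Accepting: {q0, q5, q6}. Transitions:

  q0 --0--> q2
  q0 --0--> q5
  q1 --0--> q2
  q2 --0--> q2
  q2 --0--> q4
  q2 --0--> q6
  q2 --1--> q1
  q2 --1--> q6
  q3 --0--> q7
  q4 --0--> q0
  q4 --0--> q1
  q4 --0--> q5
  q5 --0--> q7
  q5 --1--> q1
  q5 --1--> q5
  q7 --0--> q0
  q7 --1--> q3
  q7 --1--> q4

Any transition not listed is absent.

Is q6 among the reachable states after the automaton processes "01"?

Yes

Start in {q0}.
Read '0': q0→{q2, q5}; now {q2, q5}.
Read '1': q2→{q1, q6}, q5→{q1, q5}; now {q1, q5, q6}.
State q6 is in {q1, q5, q6}.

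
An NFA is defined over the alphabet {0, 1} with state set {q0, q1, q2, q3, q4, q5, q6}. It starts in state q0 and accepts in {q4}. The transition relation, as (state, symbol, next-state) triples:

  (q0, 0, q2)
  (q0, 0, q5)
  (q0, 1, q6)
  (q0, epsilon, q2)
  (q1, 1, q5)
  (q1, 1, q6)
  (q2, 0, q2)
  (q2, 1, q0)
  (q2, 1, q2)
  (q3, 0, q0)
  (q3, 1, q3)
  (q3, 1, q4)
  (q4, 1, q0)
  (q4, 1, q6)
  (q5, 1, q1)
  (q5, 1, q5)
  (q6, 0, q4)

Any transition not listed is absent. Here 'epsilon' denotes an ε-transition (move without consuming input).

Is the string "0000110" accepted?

Start: ε-closure({q0}) = {q0, q2}.
Read '0': {q0, q2} → {q2, q5}.
Read '0': {q2, q5} → {q2}.
Read '0': {q2} → {q2}.
Read '0': {q2} → {q2}.
Read '1': {q2} → {q0, q2}.
Read '1': {q0, q2} → {q0, q2, q6}.
Read '0': {q0, q2, q6} → {q2, q4, q5}.
The final set {q2, q4, q5} contains the accepting state q4.

Yes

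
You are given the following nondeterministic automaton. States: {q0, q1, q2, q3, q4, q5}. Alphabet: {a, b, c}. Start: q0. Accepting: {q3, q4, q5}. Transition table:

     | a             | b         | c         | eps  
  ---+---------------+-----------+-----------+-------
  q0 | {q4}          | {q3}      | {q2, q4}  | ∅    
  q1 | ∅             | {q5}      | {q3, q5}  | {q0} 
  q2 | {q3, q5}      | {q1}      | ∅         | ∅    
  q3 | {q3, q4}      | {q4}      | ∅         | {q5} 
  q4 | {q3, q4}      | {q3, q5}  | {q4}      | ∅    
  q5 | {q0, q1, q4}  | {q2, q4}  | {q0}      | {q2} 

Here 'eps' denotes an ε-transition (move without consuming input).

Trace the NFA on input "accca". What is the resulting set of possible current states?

{q2, q3, q4, q5}

Start in {q0}.
Read 'a': q0→{q4}; now {q4}.
Read 'c': q4→{q4}; now {q4}.
Read 'c': q4→{q4}; now {q4}.
Read 'c': q4→{q4}; now {q4}.
Read 'a': q4→{q3, q4}; union {q3, q4}; ε-closure = {q2, q3, q4, q5}.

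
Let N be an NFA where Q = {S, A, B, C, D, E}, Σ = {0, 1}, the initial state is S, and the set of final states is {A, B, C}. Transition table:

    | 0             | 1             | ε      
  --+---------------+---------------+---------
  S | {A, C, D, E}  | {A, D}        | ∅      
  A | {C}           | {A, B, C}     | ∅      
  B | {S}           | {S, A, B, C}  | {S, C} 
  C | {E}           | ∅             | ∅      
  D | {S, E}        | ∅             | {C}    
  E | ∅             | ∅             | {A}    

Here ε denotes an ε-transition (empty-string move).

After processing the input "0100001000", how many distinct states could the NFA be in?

5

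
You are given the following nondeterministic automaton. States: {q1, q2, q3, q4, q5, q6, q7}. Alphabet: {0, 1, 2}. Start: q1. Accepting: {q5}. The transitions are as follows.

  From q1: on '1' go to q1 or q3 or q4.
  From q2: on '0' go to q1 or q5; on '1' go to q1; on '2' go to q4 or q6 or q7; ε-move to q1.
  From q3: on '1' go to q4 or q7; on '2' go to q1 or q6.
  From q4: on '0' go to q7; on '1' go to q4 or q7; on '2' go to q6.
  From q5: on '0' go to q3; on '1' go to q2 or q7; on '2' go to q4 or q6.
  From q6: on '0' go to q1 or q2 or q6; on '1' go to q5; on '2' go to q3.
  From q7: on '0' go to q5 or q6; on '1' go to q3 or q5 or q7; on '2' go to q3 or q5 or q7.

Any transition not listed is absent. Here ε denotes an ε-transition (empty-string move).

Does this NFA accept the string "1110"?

Start in {q1}.
Read '1': q1→{q1, q3, q4}; now {q1, q3, q4}.
Read '1': q1→{q1, q3, q4}, q3→{q4, q7}, q4→{q4, q7}; now {q1, q3, q4, q7}.
Read '1': q1→{q1, q3, q4}, q3→{q4, q7}, q4→{q4, q7}, q7→{q3, q5, q7}; now {q1, q3, q4, q5, q7}.
Read '0': q1→∅, q3→∅, q4→{q7}, q5→{q3}, q7→{q5, q6}; now {q3, q5, q6, q7}.
The final set {q3, q5, q6, q7} contains the accepting state q5.

Yes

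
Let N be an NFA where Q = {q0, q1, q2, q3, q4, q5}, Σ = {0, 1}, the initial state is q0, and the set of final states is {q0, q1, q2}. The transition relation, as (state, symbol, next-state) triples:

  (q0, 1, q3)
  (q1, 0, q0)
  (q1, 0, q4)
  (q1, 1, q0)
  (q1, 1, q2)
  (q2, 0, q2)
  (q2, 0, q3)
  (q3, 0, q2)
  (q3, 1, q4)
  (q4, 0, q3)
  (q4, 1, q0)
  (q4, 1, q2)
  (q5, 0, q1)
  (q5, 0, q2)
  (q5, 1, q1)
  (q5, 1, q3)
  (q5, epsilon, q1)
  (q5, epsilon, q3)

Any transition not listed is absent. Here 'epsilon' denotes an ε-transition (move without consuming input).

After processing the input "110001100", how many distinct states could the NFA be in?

Start in {q0}.
Read '1': q0→{q3}; now {q3}.
Read '1': q3→{q4}; now {q4}.
Read '0': q4→{q3}; now {q3}.
Read '0': q3→{q2}; now {q2}.
Read '0': q2→{q2, q3}; now {q2, q3}.
Read '1': q2→∅, q3→{q4}; now {q4}.
Read '1': q4→{q0, q2}; now {q0, q2}.
Read '0': q0→∅, q2→{q2, q3}; now {q2, q3}.
Read '0': q2→{q2, q3}, q3→{q2}; now {q2, q3}.
That set has 2 states.

2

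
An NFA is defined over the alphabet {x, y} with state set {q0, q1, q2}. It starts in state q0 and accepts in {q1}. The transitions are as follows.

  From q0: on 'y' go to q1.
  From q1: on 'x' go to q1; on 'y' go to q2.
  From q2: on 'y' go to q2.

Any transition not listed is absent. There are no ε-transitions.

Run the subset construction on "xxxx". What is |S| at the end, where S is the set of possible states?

Start in {q0}.
Read 'x': {q0} → ∅.
The set is empty and remains empty for the remaining 3 symbols.
That set has 0 states.

0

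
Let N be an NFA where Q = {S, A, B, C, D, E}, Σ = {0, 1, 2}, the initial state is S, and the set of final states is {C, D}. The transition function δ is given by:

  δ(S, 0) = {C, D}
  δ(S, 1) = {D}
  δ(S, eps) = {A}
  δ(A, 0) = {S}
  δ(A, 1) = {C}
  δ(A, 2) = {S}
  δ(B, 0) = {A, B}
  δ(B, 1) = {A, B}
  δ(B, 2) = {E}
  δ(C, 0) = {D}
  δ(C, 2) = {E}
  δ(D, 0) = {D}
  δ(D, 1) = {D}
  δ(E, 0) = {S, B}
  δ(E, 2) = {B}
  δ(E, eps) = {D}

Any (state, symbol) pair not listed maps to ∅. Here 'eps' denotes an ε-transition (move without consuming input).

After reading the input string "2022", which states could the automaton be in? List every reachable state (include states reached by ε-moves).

Start: ε-closure({S}) = {S, A}.
Read '2': S→∅, A→{S}; union {S}; ε-closure = {S, A}.
Read '0': S→{C, D}, A→{S}; union {S, C, D}; ε-closure = {S, A, C, D}.
Read '2': S→∅, A→{S}, C→{E}, D→∅; union {S, E}; ε-closure = {S, A, D, E}.
Read '2': S→∅, A→{S}, D→∅, E→{B}; union {S, B}; ε-closure = {S, A, B}.

{S, A, B}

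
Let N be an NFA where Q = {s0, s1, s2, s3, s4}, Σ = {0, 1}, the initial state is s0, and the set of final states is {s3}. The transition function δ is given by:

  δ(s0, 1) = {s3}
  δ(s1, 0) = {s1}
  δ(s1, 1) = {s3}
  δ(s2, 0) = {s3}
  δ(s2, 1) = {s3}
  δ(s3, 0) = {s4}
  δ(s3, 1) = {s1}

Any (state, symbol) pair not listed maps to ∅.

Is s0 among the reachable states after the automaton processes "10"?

Start in {s0}.
Read '1': s0→{s3}; now {s3}.
Read '0': s3→{s4}; now {s4}.
State s0 is not in {s4}.

No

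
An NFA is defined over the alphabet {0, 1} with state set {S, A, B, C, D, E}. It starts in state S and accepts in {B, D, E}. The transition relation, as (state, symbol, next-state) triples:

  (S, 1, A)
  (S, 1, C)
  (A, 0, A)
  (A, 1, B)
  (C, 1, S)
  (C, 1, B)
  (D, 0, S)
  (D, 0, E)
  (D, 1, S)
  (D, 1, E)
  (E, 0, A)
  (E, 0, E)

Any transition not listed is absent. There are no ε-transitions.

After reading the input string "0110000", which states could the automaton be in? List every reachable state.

Start in {S}.
Read '0': S→∅; now ∅.
The set is empty and remains empty for the remaining 6 symbols.

∅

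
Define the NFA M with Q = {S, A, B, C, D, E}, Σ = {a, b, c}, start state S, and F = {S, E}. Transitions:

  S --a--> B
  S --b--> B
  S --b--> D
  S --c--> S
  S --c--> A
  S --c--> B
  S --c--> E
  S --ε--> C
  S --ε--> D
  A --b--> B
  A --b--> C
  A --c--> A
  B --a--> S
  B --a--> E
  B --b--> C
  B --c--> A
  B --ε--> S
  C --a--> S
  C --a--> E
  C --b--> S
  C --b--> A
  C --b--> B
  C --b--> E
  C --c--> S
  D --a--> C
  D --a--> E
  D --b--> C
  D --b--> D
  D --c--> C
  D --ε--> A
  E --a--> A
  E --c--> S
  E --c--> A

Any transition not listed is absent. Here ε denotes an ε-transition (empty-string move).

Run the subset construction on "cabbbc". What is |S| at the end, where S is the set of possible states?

6

Start: ε-closure({S}) = {S, A, C, D}.
Read 'c': {S, A, C, D} → {S, A, B, C, D, E}.
Read 'a': {S, A, B, C, D, E} → {S, A, B, C, D, E}.
Read 'b': {S, A, B, C, D, E} → {S, A, B, C, D, E}.
Read 'b': {S, A, B, C, D, E} → {S, A, B, C, D, E}.
Read 'b': {S, A, B, C, D, E} → {S, A, B, C, D, E}.
Read 'c': {S, A, B, C, D, E} → {S, A, B, C, D, E}.
That set has 6 states.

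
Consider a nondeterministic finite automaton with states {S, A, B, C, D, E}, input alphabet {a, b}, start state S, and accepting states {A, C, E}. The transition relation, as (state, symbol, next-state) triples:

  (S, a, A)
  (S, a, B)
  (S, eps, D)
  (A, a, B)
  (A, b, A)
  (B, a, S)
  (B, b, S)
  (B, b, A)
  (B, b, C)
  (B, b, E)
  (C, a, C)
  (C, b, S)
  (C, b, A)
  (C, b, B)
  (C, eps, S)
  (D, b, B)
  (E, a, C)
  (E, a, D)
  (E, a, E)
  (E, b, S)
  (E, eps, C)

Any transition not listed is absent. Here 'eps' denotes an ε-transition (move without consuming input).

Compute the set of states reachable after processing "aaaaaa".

Start: ε-closure({S}) = {S, D}.
Read 'a': S→{A, B}, D→∅; now {A, B}.
Read 'a': A→{B}, B→{S}; union {S, B}; ε-closure = {S, B, D}.
Read 'a': S→{A, B}, B→{S}, D→∅; union {S, A, B}; ε-closure = {S, A, B, D}.
Read 'a': S→{A, B}, A→{B}, B→{S}, D→∅; union {S, A, B}; ε-closure = {S, A, B, D}.
Read 'a': S→{A, B}, A→{B}, B→{S}, D→∅; union {S, A, B}; ε-closure = {S, A, B, D}.
Read 'a': S→{A, B}, A→{B}, B→{S}, D→∅; union {S, A, B}; ε-closure = {S, A, B, D}.

{S, A, B, D}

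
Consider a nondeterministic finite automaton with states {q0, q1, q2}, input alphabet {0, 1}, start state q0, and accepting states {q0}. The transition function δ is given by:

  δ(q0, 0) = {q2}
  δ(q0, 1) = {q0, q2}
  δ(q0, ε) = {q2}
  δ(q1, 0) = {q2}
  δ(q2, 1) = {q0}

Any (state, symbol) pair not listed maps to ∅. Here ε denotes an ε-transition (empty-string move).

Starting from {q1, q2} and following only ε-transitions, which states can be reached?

Begin with {q1, q2}.
No ε-moves leave this set, so the closure equals the set itself.

{q1, q2}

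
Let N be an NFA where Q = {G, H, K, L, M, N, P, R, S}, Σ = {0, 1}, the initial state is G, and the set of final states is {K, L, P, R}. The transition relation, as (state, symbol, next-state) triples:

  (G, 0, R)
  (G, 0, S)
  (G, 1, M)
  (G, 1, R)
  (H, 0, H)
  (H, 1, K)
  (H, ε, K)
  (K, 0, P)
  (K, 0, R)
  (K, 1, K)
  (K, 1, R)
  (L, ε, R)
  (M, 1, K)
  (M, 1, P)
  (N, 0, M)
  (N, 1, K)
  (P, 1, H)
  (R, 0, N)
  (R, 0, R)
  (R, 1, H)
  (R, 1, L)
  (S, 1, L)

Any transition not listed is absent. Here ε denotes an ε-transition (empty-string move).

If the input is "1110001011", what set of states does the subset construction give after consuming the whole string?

{H, K, L, R}

Start in {G}.
Read '1': {G} → {M, R}.
Read '1': {M, R} → {H, K, L, P, R}.
Read '1': {H, K, L, P, R} → {H, K, L, R}.
Read '0': {H, K, L, R} → {H, K, N, P, R}.
Read '0': {H, K, N, P, R} → {H, K, M, N, P, R}.
Read '0': {H, K, M, N, P, R} → {H, K, M, N, P, R}.
Read '1': {H, K, M, N, P, R} → {H, K, L, P, R}.
Read '0': {H, K, L, P, R} → {H, K, N, P, R}.
Read '1': {H, K, N, P, R} → {H, K, L, R}.
Read '1': {H, K, L, R} → {H, K, L, R}.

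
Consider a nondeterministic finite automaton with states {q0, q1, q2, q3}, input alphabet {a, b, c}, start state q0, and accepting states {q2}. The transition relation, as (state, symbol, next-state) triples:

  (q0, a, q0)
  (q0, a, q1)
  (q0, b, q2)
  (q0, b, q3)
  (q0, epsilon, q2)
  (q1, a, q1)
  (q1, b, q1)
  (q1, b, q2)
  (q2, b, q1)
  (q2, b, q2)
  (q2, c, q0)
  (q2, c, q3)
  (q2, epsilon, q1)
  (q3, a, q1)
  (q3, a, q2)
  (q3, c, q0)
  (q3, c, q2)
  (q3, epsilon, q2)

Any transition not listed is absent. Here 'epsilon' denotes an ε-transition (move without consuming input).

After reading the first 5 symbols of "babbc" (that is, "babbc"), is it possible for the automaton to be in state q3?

Yes

Start: ε-closure({q0}) = {q0, q1, q2}.
Read 'b': {q0, q1, q2} → {q1, q2, q3}.
Read 'a': {q1, q2, q3} → {q1, q2}.
Read 'b': {q1, q2} → {q1, q2}.
Read 'b': {q1, q2} → {q1, q2}.
Read 'c': {q1, q2} → {q0, q1, q2, q3}.
State q3 is in {q0, q1, q2, q3}.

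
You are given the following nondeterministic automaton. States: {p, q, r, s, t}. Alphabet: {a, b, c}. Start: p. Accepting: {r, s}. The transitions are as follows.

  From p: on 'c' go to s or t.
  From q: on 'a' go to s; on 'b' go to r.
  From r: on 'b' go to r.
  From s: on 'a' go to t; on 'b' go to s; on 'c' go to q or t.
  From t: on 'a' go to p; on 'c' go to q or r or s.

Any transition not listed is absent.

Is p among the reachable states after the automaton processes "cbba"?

No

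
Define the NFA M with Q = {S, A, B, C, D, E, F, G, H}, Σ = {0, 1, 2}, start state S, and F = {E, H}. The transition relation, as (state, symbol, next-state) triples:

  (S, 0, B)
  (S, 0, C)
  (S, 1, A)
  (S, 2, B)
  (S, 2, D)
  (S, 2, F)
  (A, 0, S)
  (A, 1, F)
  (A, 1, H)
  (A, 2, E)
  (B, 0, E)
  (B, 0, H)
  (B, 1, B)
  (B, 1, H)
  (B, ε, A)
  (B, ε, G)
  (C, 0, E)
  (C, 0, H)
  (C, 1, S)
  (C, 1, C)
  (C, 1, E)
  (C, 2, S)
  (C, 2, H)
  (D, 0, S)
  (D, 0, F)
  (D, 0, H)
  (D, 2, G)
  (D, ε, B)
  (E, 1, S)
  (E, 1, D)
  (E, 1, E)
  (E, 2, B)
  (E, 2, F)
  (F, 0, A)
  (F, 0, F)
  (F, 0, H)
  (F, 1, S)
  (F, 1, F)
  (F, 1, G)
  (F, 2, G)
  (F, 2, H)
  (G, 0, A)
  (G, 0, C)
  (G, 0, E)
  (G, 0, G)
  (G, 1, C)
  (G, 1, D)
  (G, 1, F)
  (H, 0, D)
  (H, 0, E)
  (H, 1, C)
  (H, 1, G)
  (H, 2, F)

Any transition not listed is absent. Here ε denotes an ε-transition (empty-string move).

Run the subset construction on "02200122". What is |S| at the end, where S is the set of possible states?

7

Start in {S}.
Read '0': {S} → {A, B, C, G}.
Read '2': {A, B, C, G} → {S, E, H}.
Read '2': {S, E, H} → {A, B, D, F, G}.
Read '0': {A, B, D, F, G} → {S, A, C, E, F, G, H}.
Read '0': {S, A, C, E, F, G, H} → {S, A, B, C, D, E, F, G, H}.
Read '1': {S, A, B, C, D, E, F, G, H} → {S, A, B, C, D, E, F, G, H}.
Read '2': {S, A, B, C, D, E, F, G, H} → {S, A, B, D, E, F, G, H}.
Read '2': {S, A, B, D, E, F, G, H} → {A, B, D, E, F, G, H}.
That set has 7 states.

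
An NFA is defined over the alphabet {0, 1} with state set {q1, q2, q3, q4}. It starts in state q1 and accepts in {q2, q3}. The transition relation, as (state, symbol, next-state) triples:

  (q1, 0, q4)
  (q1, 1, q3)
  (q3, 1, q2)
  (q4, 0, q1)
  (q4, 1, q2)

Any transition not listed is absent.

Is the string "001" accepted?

Start in {q1}.
Read '0': {q1} → {q4}.
Read '0': {q4} → {q1}.
Read '1': {q1} → {q3}.
The final set {q3} contains the accepting state q3.

Yes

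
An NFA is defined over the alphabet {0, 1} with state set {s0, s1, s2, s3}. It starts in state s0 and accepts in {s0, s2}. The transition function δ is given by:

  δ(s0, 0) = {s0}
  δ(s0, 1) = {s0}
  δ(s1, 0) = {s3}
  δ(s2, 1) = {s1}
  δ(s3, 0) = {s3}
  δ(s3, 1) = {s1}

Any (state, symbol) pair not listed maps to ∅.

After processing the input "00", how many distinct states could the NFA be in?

1

Start in {s0}.
Read '0': {s0} → {s0}.
Read '0': {s0} → {s0}.
That set has 1 state.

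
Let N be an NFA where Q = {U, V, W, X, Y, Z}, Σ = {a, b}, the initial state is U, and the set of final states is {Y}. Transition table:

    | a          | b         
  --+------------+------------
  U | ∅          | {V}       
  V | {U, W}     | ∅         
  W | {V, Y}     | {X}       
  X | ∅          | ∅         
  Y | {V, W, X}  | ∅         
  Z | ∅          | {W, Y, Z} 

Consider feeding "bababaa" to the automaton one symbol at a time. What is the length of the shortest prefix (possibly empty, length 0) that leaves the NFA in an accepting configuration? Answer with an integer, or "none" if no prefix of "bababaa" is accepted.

Start in {U}.
Read 'b': U→{V}; now {V}.
Read 'a': V→{U, W}; now {U, W}.
Read 'b': U→{V}, W→{X}; now {V, X}.
Read 'a': V→{U, W}, X→∅; now {U, W}.
Read 'b': U→{V}, W→{X}; now {V, X}.
Read 'a': V→{U, W}, X→∅; now {U, W}.
Read 'a': U→∅, W→{V, Y}; now {V, Y}.
None of the earlier sets intersect F, but {V, Y} does.

7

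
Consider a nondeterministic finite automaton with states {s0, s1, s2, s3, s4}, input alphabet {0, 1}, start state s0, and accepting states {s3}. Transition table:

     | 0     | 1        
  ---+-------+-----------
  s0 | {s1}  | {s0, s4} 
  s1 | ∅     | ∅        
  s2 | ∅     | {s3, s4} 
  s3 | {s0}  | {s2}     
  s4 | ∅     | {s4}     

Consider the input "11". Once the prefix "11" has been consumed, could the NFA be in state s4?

Start in {s0}.
Read '1': s0→{s0, s4}; now {s0, s4}.
Read '1': s0→{s0, s4}, s4→{s4}; now {s0, s4}.
State s4 is in {s0, s4}.

Yes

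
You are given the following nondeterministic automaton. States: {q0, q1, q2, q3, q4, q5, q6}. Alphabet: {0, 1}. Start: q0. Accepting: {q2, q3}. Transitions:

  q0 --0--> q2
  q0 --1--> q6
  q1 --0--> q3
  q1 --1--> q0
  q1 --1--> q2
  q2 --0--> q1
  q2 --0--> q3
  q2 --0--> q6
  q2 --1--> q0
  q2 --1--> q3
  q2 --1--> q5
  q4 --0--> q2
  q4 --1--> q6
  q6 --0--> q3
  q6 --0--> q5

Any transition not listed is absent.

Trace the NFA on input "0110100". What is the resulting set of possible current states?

∅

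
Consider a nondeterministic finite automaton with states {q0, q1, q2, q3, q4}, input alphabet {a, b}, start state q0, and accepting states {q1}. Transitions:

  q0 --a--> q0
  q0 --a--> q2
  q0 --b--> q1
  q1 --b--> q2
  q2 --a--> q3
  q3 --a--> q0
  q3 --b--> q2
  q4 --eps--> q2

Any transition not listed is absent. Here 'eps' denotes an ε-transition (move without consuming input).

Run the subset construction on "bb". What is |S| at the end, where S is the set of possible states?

1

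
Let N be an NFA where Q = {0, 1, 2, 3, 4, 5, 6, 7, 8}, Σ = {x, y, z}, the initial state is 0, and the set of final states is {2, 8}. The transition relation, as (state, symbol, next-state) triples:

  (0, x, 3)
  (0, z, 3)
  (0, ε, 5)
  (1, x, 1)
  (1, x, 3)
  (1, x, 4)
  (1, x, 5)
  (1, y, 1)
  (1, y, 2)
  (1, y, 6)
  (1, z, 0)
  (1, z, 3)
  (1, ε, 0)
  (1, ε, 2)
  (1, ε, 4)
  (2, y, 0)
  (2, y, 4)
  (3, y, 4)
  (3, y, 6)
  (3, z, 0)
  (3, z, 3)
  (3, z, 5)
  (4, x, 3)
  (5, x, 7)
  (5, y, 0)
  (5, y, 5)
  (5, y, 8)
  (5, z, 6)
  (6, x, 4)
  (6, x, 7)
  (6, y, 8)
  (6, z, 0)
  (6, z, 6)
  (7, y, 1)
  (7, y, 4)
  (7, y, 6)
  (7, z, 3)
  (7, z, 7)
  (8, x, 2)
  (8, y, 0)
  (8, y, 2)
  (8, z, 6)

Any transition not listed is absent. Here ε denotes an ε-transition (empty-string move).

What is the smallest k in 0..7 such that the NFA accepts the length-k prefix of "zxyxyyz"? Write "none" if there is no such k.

3

Start: ε-closure({0}) = {0, 5}.
Read 'z': 0→{3}, 5→{6}; now {3, 6}.
Read 'x': 3→∅, 6→{4, 7}; now {4, 7}.
Read 'y': 4→∅, 7→{1, 4, 6}; union {1, 4, 6}; ε-closure = {0, 1, 2, 4, 5, 6}.
None of the earlier sets intersect F, but {0, 1, 2, 4, 5, 6} does.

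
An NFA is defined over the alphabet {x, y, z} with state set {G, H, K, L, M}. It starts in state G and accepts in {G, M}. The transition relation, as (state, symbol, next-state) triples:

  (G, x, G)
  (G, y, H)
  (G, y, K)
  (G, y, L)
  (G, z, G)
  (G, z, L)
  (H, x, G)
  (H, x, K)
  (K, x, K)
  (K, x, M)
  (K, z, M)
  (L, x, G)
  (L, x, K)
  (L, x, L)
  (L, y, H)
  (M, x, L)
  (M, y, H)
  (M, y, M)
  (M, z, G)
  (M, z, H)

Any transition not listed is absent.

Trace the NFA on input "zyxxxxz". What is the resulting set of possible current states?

Start in {G}.
Read 'z': G→{G, L}; now {G, L}.
Read 'y': G→{H, K, L}, L→{H}; now {H, K, L}.
Read 'x': H→{G, K}, K→{K, M}, L→{G, K, L}; now {G, K, L, M}.
Read 'x': G→{G}, K→{K, M}, L→{G, K, L}, M→{L}; now {G, K, L, M}.
Read 'x': G→{G}, K→{K, M}, L→{G, K, L}, M→{L}; now {G, K, L, M}.
Read 'x': G→{G}, K→{K, M}, L→{G, K, L}, M→{L}; now {G, K, L, M}.
Read 'z': G→{G, L}, K→{M}, L→∅, M→{G, H}; now {G, H, L, M}.

{G, H, L, M}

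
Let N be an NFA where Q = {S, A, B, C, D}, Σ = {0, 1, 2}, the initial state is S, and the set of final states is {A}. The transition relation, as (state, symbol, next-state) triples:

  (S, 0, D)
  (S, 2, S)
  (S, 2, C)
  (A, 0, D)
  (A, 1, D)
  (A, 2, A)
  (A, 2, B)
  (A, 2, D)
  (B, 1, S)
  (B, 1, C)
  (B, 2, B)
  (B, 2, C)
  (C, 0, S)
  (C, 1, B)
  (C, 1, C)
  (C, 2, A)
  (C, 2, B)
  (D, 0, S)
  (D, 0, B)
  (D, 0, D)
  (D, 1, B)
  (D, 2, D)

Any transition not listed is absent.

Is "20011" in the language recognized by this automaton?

No

Start in {S}.
Read '2': S→{S, C}; now {S, C}.
Read '0': S→{D}, C→{S}; now {S, D}.
Read '0': S→{D}, D→{S, B, D}; now {S, B, D}.
Read '1': S→∅, B→{S, C}, D→{B}; now {S, B, C}.
Read '1': S→∅, B→{S, C}, C→{B, C}; now {S, B, C}.
The final set {S, B, C} contains no accepting state.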